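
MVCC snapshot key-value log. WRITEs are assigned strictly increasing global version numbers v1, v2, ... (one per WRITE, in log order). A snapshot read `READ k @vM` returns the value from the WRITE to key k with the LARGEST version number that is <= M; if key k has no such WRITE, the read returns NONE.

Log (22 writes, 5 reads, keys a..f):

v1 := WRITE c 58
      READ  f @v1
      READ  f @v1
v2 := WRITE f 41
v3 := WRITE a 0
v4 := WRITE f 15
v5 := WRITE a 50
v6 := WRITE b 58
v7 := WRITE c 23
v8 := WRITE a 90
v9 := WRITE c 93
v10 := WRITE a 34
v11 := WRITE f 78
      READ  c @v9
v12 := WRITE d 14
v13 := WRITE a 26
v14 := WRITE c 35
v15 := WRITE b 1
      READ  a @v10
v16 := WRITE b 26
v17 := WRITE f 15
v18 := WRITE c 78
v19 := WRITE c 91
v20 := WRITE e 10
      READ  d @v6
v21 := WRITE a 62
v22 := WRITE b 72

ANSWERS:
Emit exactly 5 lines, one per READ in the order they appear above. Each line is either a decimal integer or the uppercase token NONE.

Answer: NONE
NONE
93
34
NONE

Derivation:
v1: WRITE c=58  (c history now [(1, 58)])
READ f @v1: history=[] -> no version <= 1 -> NONE
READ f @v1: history=[] -> no version <= 1 -> NONE
v2: WRITE f=41  (f history now [(2, 41)])
v3: WRITE a=0  (a history now [(3, 0)])
v4: WRITE f=15  (f history now [(2, 41), (4, 15)])
v5: WRITE a=50  (a history now [(3, 0), (5, 50)])
v6: WRITE b=58  (b history now [(6, 58)])
v7: WRITE c=23  (c history now [(1, 58), (7, 23)])
v8: WRITE a=90  (a history now [(3, 0), (5, 50), (8, 90)])
v9: WRITE c=93  (c history now [(1, 58), (7, 23), (9, 93)])
v10: WRITE a=34  (a history now [(3, 0), (5, 50), (8, 90), (10, 34)])
v11: WRITE f=78  (f history now [(2, 41), (4, 15), (11, 78)])
READ c @v9: history=[(1, 58), (7, 23), (9, 93)] -> pick v9 -> 93
v12: WRITE d=14  (d history now [(12, 14)])
v13: WRITE a=26  (a history now [(3, 0), (5, 50), (8, 90), (10, 34), (13, 26)])
v14: WRITE c=35  (c history now [(1, 58), (7, 23), (9, 93), (14, 35)])
v15: WRITE b=1  (b history now [(6, 58), (15, 1)])
READ a @v10: history=[(3, 0), (5, 50), (8, 90), (10, 34), (13, 26)] -> pick v10 -> 34
v16: WRITE b=26  (b history now [(6, 58), (15, 1), (16, 26)])
v17: WRITE f=15  (f history now [(2, 41), (4, 15), (11, 78), (17, 15)])
v18: WRITE c=78  (c history now [(1, 58), (7, 23), (9, 93), (14, 35), (18, 78)])
v19: WRITE c=91  (c history now [(1, 58), (7, 23), (9, 93), (14, 35), (18, 78), (19, 91)])
v20: WRITE e=10  (e history now [(20, 10)])
READ d @v6: history=[(12, 14)] -> no version <= 6 -> NONE
v21: WRITE a=62  (a history now [(3, 0), (5, 50), (8, 90), (10, 34), (13, 26), (21, 62)])
v22: WRITE b=72  (b history now [(6, 58), (15, 1), (16, 26), (22, 72)])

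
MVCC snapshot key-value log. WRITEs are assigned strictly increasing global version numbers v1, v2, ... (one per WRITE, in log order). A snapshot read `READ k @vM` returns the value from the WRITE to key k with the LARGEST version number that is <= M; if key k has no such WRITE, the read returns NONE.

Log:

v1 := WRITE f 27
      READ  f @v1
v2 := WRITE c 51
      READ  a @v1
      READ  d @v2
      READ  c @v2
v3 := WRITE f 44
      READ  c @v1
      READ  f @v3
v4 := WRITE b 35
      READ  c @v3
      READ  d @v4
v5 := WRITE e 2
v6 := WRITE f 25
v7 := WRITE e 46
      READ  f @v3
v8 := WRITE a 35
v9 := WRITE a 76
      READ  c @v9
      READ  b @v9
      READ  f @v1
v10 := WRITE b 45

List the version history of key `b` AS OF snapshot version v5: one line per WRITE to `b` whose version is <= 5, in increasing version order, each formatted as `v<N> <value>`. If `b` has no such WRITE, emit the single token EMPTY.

Answer: v4 35

Derivation:
Scan writes for key=b with version <= 5:
  v1 WRITE f 27 -> skip
  v2 WRITE c 51 -> skip
  v3 WRITE f 44 -> skip
  v4 WRITE b 35 -> keep
  v5 WRITE e 2 -> skip
  v6 WRITE f 25 -> skip
  v7 WRITE e 46 -> skip
  v8 WRITE a 35 -> skip
  v9 WRITE a 76 -> skip
  v10 WRITE b 45 -> drop (> snap)
Collected: [(4, 35)]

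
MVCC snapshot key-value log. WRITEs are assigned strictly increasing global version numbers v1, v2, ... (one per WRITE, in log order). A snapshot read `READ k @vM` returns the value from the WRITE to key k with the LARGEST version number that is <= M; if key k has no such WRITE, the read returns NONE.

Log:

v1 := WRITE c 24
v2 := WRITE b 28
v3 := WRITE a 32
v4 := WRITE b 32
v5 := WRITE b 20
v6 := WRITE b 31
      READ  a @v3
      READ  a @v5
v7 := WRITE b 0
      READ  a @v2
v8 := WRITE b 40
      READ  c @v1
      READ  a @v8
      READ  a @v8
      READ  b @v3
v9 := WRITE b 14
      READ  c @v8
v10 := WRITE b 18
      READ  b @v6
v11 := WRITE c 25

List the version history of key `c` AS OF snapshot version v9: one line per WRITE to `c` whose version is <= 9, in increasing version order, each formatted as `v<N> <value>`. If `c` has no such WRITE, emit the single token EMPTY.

Answer: v1 24

Derivation:
Scan writes for key=c with version <= 9:
  v1 WRITE c 24 -> keep
  v2 WRITE b 28 -> skip
  v3 WRITE a 32 -> skip
  v4 WRITE b 32 -> skip
  v5 WRITE b 20 -> skip
  v6 WRITE b 31 -> skip
  v7 WRITE b 0 -> skip
  v8 WRITE b 40 -> skip
  v9 WRITE b 14 -> skip
  v10 WRITE b 18 -> skip
  v11 WRITE c 25 -> drop (> snap)
Collected: [(1, 24)]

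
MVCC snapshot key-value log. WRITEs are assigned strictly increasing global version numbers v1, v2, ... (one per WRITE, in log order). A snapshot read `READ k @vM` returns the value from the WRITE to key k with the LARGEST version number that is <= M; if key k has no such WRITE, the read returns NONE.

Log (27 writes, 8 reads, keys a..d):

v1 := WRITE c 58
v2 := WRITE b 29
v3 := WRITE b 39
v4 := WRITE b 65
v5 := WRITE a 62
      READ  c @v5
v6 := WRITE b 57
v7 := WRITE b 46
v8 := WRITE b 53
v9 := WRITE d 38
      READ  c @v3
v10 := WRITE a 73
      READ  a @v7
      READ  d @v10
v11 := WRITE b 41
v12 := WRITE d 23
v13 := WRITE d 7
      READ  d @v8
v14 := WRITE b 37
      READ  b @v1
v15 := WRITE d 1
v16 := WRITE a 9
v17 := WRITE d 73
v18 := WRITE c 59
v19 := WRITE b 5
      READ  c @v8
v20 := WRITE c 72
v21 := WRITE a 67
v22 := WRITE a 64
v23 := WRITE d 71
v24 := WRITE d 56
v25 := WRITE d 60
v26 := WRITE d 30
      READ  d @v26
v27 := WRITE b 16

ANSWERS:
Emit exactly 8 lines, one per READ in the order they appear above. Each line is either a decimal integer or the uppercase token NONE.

v1: WRITE c=58  (c history now [(1, 58)])
v2: WRITE b=29  (b history now [(2, 29)])
v3: WRITE b=39  (b history now [(2, 29), (3, 39)])
v4: WRITE b=65  (b history now [(2, 29), (3, 39), (4, 65)])
v5: WRITE a=62  (a history now [(5, 62)])
READ c @v5: history=[(1, 58)] -> pick v1 -> 58
v6: WRITE b=57  (b history now [(2, 29), (3, 39), (4, 65), (6, 57)])
v7: WRITE b=46  (b history now [(2, 29), (3, 39), (4, 65), (6, 57), (7, 46)])
v8: WRITE b=53  (b history now [(2, 29), (3, 39), (4, 65), (6, 57), (7, 46), (8, 53)])
v9: WRITE d=38  (d history now [(9, 38)])
READ c @v3: history=[(1, 58)] -> pick v1 -> 58
v10: WRITE a=73  (a history now [(5, 62), (10, 73)])
READ a @v7: history=[(5, 62), (10, 73)] -> pick v5 -> 62
READ d @v10: history=[(9, 38)] -> pick v9 -> 38
v11: WRITE b=41  (b history now [(2, 29), (3, 39), (4, 65), (6, 57), (7, 46), (8, 53), (11, 41)])
v12: WRITE d=23  (d history now [(9, 38), (12, 23)])
v13: WRITE d=7  (d history now [(9, 38), (12, 23), (13, 7)])
READ d @v8: history=[(9, 38), (12, 23), (13, 7)] -> no version <= 8 -> NONE
v14: WRITE b=37  (b history now [(2, 29), (3, 39), (4, 65), (6, 57), (7, 46), (8, 53), (11, 41), (14, 37)])
READ b @v1: history=[(2, 29), (3, 39), (4, 65), (6, 57), (7, 46), (8, 53), (11, 41), (14, 37)] -> no version <= 1 -> NONE
v15: WRITE d=1  (d history now [(9, 38), (12, 23), (13, 7), (15, 1)])
v16: WRITE a=9  (a history now [(5, 62), (10, 73), (16, 9)])
v17: WRITE d=73  (d history now [(9, 38), (12, 23), (13, 7), (15, 1), (17, 73)])
v18: WRITE c=59  (c history now [(1, 58), (18, 59)])
v19: WRITE b=5  (b history now [(2, 29), (3, 39), (4, 65), (6, 57), (7, 46), (8, 53), (11, 41), (14, 37), (19, 5)])
READ c @v8: history=[(1, 58), (18, 59)] -> pick v1 -> 58
v20: WRITE c=72  (c history now [(1, 58), (18, 59), (20, 72)])
v21: WRITE a=67  (a history now [(5, 62), (10, 73), (16, 9), (21, 67)])
v22: WRITE a=64  (a history now [(5, 62), (10, 73), (16, 9), (21, 67), (22, 64)])
v23: WRITE d=71  (d history now [(9, 38), (12, 23), (13, 7), (15, 1), (17, 73), (23, 71)])
v24: WRITE d=56  (d history now [(9, 38), (12, 23), (13, 7), (15, 1), (17, 73), (23, 71), (24, 56)])
v25: WRITE d=60  (d history now [(9, 38), (12, 23), (13, 7), (15, 1), (17, 73), (23, 71), (24, 56), (25, 60)])
v26: WRITE d=30  (d history now [(9, 38), (12, 23), (13, 7), (15, 1), (17, 73), (23, 71), (24, 56), (25, 60), (26, 30)])
READ d @v26: history=[(9, 38), (12, 23), (13, 7), (15, 1), (17, 73), (23, 71), (24, 56), (25, 60), (26, 30)] -> pick v26 -> 30
v27: WRITE b=16  (b history now [(2, 29), (3, 39), (4, 65), (6, 57), (7, 46), (8, 53), (11, 41), (14, 37), (19, 5), (27, 16)])

Answer: 58
58
62
38
NONE
NONE
58
30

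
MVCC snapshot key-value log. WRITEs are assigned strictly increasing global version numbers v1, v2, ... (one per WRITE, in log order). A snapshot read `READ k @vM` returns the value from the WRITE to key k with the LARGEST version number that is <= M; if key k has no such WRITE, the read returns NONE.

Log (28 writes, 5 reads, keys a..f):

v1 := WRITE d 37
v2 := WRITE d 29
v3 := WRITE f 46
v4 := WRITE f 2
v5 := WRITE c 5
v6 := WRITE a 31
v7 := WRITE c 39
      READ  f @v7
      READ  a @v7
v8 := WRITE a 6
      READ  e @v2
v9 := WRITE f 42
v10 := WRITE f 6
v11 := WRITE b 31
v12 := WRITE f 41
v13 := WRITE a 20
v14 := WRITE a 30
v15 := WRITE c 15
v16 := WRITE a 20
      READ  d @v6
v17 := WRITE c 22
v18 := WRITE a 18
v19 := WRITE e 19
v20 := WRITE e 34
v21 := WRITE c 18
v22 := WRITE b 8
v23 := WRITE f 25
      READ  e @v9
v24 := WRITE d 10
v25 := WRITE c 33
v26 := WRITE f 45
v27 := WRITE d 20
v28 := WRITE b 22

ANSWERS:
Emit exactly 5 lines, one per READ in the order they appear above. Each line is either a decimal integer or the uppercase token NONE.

Answer: 2
31
NONE
29
NONE

Derivation:
v1: WRITE d=37  (d history now [(1, 37)])
v2: WRITE d=29  (d history now [(1, 37), (2, 29)])
v3: WRITE f=46  (f history now [(3, 46)])
v4: WRITE f=2  (f history now [(3, 46), (4, 2)])
v5: WRITE c=5  (c history now [(5, 5)])
v6: WRITE a=31  (a history now [(6, 31)])
v7: WRITE c=39  (c history now [(5, 5), (7, 39)])
READ f @v7: history=[(3, 46), (4, 2)] -> pick v4 -> 2
READ a @v7: history=[(6, 31)] -> pick v6 -> 31
v8: WRITE a=6  (a history now [(6, 31), (8, 6)])
READ e @v2: history=[] -> no version <= 2 -> NONE
v9: WRITE f=42  (f history now [(3, 46), (4, 2), (9, 42)])
v10: WRITE f=6  (f history now [(3, 46), (4, 2), (9, 42), (10, 6)])
v11: WRITE b=31  (b history now [(11, 31)])
v12: WRITE f=41  (f history now [(3, 46), (4, 2), (9, 42), (10, 6), (12, 41)])
v13: WRITE a=20  (a history now [(6, 31), (8, 6), (13, 20)])
v14: WRITE a=30  (a history now [(6, 31), (8, 6), (13, 20), (14, 30)])
v15: WRITE c=15  (c history now [(5, 5), (7, 39), (15, 15)])
v16: WRITE a=20  (a history now [(6, 31), (8, 6), (13, 20), (14, 30), (16, 20)])
READ d @v6: history=[(1, 37), (2, 29)] -> pick v2 -> 29
v17: WRITE c=22  (c history now [(5, 5), (7, 39), (15, 15), (17, 22)])
v18: WRITE a=18  (a history now [(6, 31), (8, 6), (13, 20), (14, 30), (16, 20), (18, 18)])
v19: WRITE e=19  (e history now [(19, 19)])
v20: WRITE e=34  (e history now [(19, 19), (20, 34)])
v21: WRITE c=18  (c history now [(5, 5), (7, 39), (15, 15), (17, 22), (21, 18)])
v22: WRITE b=8  (b history now [(11, 31), (22, 8)])
v23: WRITE f=25  (f history now [(3, 46), (4, 2), (9, 42), (10, 6), (12, 41), (23, 25)])
READ e @v9: history=[(19, 19), (20, 34)] -> no version <= 9 -> NONE
v24: WRITE d=10  (d history now [(1, 37), (2, 29), (24, 10)])
v25: WRITE c=33  (c history now [(5, 5), (7, 39), (15, 15), (17, 22), (21, 18), (25, 33)])
v26: WRITE f=45  (f history now [(3, 46), (4, 2), (9, 42), (10, 6), (12, 41), (23, 25), (26, 45)])
v27: WRITE d=20  (d history now [(1, 37), (2, 29), (24, 10), (27, 20)])
v28: WRITE b=22  (b history now [(11, 31), (22, 8), (28, 22)])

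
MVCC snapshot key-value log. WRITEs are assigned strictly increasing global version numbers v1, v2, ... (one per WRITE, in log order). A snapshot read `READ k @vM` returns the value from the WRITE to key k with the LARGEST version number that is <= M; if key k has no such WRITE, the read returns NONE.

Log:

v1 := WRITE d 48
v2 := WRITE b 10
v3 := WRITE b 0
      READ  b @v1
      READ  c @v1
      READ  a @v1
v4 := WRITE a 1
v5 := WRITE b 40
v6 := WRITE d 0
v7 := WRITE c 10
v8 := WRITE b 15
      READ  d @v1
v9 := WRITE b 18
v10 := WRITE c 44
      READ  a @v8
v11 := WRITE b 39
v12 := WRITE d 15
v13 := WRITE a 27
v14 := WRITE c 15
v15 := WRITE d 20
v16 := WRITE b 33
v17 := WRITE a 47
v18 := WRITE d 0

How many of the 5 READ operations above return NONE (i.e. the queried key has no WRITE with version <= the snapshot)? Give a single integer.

Answer: 3

Derivation:
v1: WRITE d=48  (d history now [(1, 48)])
v2: WRITE b=10  (b history now [(2, 10)])
v3: WRITE b=0  (b history now [(2, 10), (3, 0)])
READ b @v1: history=[(2, 10), (3, 0)] -> no version <= 1 -> NONE
READ c @v1: history=[] -> no version <= 1 -> NONE
READ a @v1: history=[] -> no version <= 1 -> NONE
v4: WRITE a=1  (a history now [(4, 1)])
v5: WRITE b=40  (b history now [(2, 10), (3, 0), (5, 40)])
v6: WRITE d=0  (d history now [(1, 48), (6, 0)])
v7: WRITE c=10  (c history now [(7, 10)])
v8: WRITE b=15  (b history now [(2, 10), (3, 0), (5, 40), (8, 15)])
READ d @v1: history=[(1, 48), (6, 0)] -> pick v1 -> 48
v9: WRITE b=18  (b history now [(2, 10), (3, 0), (5, 40), (8, 15), (9, 18)])
v10: WRITE c=44  (c history now [(7, 10), (10, 44)])
READ a @v8: history=[(4, 1)] -> pick v4 -> 1
v11: WRITE b=39  (b history now [(2, 10), (3, 0), (5, 40), (8, 15), (9, 18), (11, 39)])
v12: WRITE d=15  (d history now [(1, 48), (6, 0), (12, 15)])
v13: WRITE a=27  (a history now [(4, 1), (13, 27)])
v14: WRITE c=15  (c history now [(7, 10), (10, 44), (14, 15)])
v15: WRITE d=20  (d history now [(1, 48), (6, 0), (12, 15), (15, 20)])
v16: WRITE b=33  (b history now [(2, 10), (3, 0), (5, 40), (8, 15), (9, 18), (11, 39), (16, 33)])
v17: WRITE a=47  (a history now [(4, 1), (13, 27), (17, 47)])
v18: WRITE d=0  (d history now [(1, 48), (6, 0), (12, 15), (15, 20), (18, 0)])
Read results in order: ['NONE', 'NONE', 'NONE', '48', '1']
NONE count = 3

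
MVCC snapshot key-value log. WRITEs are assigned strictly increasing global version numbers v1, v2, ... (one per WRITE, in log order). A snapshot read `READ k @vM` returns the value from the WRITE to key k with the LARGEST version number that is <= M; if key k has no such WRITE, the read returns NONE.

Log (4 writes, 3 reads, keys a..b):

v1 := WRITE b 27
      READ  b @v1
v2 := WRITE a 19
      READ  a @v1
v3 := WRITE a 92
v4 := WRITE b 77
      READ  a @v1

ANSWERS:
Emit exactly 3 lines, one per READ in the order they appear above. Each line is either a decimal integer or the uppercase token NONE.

Answer: 27
NONE
NONE

Derivation:
v1: WRITE b=27  (b history now [(1, 27)])
READ b @v1: history=[(1, 27)] -> pick v1 -> 27
v2: WRITE a=19  (a history now [(2, 19)])
READ a @v1: history=[(2, 19)] -> no version <= 1 -> NONE
v3: WRITE a=92  (a history now [(2, 19), (3, 92)])
v4: WRITE b=77  (b history now [(1, 27), (4, 77)])
READ a @v1: history=[(2, 19), (3, 92)] -> no version <= 1 -> NONE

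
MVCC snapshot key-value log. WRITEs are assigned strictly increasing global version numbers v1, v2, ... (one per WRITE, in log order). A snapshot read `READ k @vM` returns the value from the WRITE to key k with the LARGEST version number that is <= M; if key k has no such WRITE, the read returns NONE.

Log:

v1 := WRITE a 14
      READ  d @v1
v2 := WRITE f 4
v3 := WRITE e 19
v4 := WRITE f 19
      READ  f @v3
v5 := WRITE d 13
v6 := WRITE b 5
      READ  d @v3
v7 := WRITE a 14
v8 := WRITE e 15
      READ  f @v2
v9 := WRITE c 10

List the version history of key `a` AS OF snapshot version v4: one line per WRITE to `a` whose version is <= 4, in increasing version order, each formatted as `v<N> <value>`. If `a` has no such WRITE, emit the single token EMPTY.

Answer: v1 14

Derivation:
Scan writes for key=a with version <= 4:
  v1 WRITE a 14 -> keep
  v2 WRITE f 4 -> skip
  v3 WRITE e 19 -> skip
  v4 WRITE f 19 -> skip
  v5 WRITE d 13 -> skip
  v6 WRITE b 5 -> skip
  v7 WRITE a 14 -> drop (> snap)
  v8 WRITE e 15 -> skip
  v9 WRITE c 10 -> skip
Collected: [(1, 14)]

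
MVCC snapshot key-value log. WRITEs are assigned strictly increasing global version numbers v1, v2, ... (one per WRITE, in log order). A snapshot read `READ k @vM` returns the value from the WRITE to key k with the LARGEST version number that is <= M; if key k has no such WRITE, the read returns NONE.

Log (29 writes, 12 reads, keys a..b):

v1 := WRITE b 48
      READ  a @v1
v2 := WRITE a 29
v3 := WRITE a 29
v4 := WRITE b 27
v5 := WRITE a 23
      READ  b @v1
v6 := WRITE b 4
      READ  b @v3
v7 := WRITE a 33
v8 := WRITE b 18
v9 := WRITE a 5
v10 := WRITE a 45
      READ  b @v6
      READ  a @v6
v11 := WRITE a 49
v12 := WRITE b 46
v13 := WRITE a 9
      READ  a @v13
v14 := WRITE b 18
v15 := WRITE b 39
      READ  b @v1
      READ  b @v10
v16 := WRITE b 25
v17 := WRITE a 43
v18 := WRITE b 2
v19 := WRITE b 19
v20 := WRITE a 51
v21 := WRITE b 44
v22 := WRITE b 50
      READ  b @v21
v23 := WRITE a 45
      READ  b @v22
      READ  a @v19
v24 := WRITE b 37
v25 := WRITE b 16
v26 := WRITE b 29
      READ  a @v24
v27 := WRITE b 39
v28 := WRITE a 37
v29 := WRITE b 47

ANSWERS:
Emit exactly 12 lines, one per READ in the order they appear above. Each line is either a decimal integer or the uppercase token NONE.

Answer: NONE
48
48
4
23
9
48
18
44
50
43
45

Derivation:
v1: WRITE b=48  (b history now [(1, 48)])
READ a @v1: history=[] -> no version <= 1 -> NONE
v2: WRITE a=29  (a history now [(2, 29)])
v3: WRITE a=29  (a history now [(2, 29), (3, 29)])
v4: WRITE b=27  (b history now [(1, 48), (4, 27)])
v5: WRITE a=23  (a history now [(2, 29), (3, 29), (5, 23)])
READ b @v1: history=[(1, 48), (4, 27)] -> pick v1 -> 48
v6: WRITE b=4  (b history now [(1, 48), (4, 27), (6, 4)])
READ b @v3: history=[(1, 48), (4, 27), (6, 4)] -> pick v1 -> 48
v7: WRITE a=33  (a history now [(2, 29), (3, 29), (5, 23), (7, 33)])
v8: WRITE b=18  (b history now [(1, 48), (4, 27), (6, 4), (8, 18)])
v9: WRITE a=5  (a history now [(2, 29), (3, 29), (5, 23), (7, 33), (9, 5)])
v10: WRITE a=45  (a history now [(2, 29), (3, 29), (5, 23), (7, 33), (9, 5), (10, 45)])
READ b @v6: history=[(1, 48), (4, 27), (6, 4), (8, 18)] -> pick v6 -> 4
READ a @v6: history=[(2, 29), (3, 29), (5, 23), (7, 33), (9, 5), (10, 45)] -> pick v5 -> 23
v11: WRITE a=49  (a history now [(2, 29), (3, 29), (5, 23), (7, 33), (9, 5), (10, 45), (11, 49)])
v12: WRITE b=46  (b history now [(1, 48), (4, 27), (6, 4), (8, 18), (12, 46)])
v13: WRITE a=9  (a history now [(2, 29), (3, 29), (5, 23), (7, 33), (9, 5), (10, 45), (11, 49), (13, 9)])
READ a @v13: history=[(2, 29), (3, 29), (5, 23), (7, 33), (9, 5), (10, 45), (11, 49), (13, 9)] -> pick v13 -> 9
v14: WRITE b=18  (b history now [(1, 48), (4, 27), (6, 4), (8, 18), (12, 46), (14, 18)])
v15: WRITE b=39  (b history now [(1, 48), (4, 27), (6, 4), (8, 18), (12, 46), (14, 18), (15, 39)])
READ b @v1: history=[(1, 48), (4, 27), (6, 4), (8, 18), (12, 46), (14, 18), (15, 39)] -> pick v1 -> 48
READ b @v10: history=[(1, 48), (4, 27), (6, 4), (8, 18), (12, 46), (14, 18), (15, 39)] -> pick v8 -> 18
v16: WRITE b=25  (b history now [(1, 48), (4, 27), (6, 4), (8, 18), (12, 46), (14, 18), (15, 39), (16, 25)])
v17: WRITE a=43  (a history now [(2, 29), (3, 29), (5, 23), (7, 33), (9, 5), (10, 45), (11, 49), (13, 9), (17, 43)])
v18: WRITE b=2  (b history now [(1, 48), (4, 27), (6, 4), (8, 18), (12, 46), (14, 18), (15, 39), (16, 25), (18, 2)])
v19: WRITE b=19  (b history now [(1, 48), (4, 27), (6, 4), (8, 18), (12, 46), (14, 18), (15, 39), (16, 25), (18, 2), (19, 19)])
v20: WRITE a=51  (a history now [(2, 29), (3, 29), (5, 23), (7, 33), (9, 5), (10, 45), (11, 49), (13, 9), (17, 43), (20, 51)])
v21: WRITE b=44  (b history now [(1, 48), (4, 27), (6, 4), (8, 18), (12, 46), (14, 18), (15, 39), (16, 25), (18, 2), (19, 19), (21, 44)])
v22: WRITE b=50  (b history now [(1, 48), (4, 27), (6, 4), (8, 18), (12, 46), (14, 18), (15, 39), (16, 25), (18, 2), (19, 19), (21, 44), (22, 50)])
READ b @v21: history=[(1, 48), (4, 27), (6, 4), (8, 18), (12, 46), (14, 18), (15, 39), (16, 25), (18, 2), (19, 19), (21, 44), (22, 50)] -> pick v21 -> 44
v23: WRITE a=45  (a history now [(2, 29), (3, 29), (5, 23), (7, 33), (9, 5), (10, 45), (11, 49), (13, 9), (17, 43), (20, 51), (23, 45)])
READ b @v22: history=[(1, 48), (4, 27), (6, 4), (8, 18), (12, 46), (14, 18), (15, 39), (16, 25), (18, 2), (19, 19), (21, 44), (22, 50)] -> pick v22 -> 50
READ a @v19: history=[(2, 29), (3, 29), (5, 23), (7, 33), (9, 5), (10, 45), (11, 49), (13, 9), (17, 43), (20, 51), (23, 45)] -> pick v17 -> 43
v24: WRITE b=37  (b history now [(1, 48), (4, 27), (6, 4), (8, 18), (12, 46), (14, 18), (15, 39), (16, 25), (18, 2), (19, 19), (21, 44), (22, 50), (24, 37)])
v25: WRITE b=16  (b history now [(1, 48), (4, 27), (6, 4), (8, 18), (12, 46), (14, 18), (15, 39), (16, 25), (18, 2), (19, 19), (21, 44), (22, 50), (24, 37), (25, 16)])
v26: WRITE b=29  (b history now [(1, 48), (4, 27), (6, 4), (8, 18), (12, 46), (14, 18), (15, 39), (16, 25), (18, 2), (19, 19), (21, 44), (22, 50), (24, 37), (25, 16), (26, 29)])
READ a @v24: history=[(2, 29), (3, 29), (5, 23), (7, 33), (9, 5), (10, 45), (11, 49), (13, 9), (17, 43), (20, 51), (23, 45)] -> pick v23 -> 45
v27: WRITE b=39  (b history now [(1, 48), (4, 27), (6, 4), (8, 18), (12, 46), (14, 18), (15, 39), (16, 25), (18, 2), (19, 19), (21, 44), (22, 50), (24, 37), (25, 16), (26, 29), (27, 39)])
v28: WRITE a=37  (a history now [(2, 29), (3, 29), (5, 23), (7, 33), (9, 5), (10, 45), (11, 49), (13, 9), (17, 43), (20, 51), (23, 45), (28, 37)])
v29: WRITE b=47  (b history now [(1, 48), (4, 27), (6, 4), (8, 18), (12, 46), (14, 18), (15, 39), (16, 25), (18, 2), (19, 19), (21, 44), (22, 50), (24, 37), (25, 16), (26, 29), (27, 39), (29, 47)])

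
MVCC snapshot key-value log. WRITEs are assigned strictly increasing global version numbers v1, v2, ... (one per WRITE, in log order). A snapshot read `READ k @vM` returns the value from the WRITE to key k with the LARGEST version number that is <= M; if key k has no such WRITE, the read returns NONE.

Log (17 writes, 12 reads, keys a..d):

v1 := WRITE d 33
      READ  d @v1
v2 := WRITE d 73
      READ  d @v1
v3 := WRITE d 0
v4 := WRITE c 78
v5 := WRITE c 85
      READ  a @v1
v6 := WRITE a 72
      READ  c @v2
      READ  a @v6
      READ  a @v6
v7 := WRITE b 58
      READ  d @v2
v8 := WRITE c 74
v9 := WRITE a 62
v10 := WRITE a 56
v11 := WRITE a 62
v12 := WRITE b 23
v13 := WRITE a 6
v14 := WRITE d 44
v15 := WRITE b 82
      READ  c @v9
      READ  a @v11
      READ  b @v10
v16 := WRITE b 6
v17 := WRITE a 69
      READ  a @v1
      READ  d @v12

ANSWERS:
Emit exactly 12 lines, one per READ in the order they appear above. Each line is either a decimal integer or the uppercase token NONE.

Answer: 33
33
NONE
NONE
72
72
73
74
62
58
NONE
0

Derivation:
v1: WRITE d=33  (d history now [(1, 33)])
READ d @v1: history=[(1, 33)] -> pick v1 -> 33
v2: WRITE d=73  (d history now [(1, 33), (2, 73)])
READ d @v1: history=[(1, 33), (2, 73)] -> pick v1 -> 33
v3: WRITE d=0  (d history now [(1, 33), (2, 73), (3, 0)])
v4: WRITE c=78  (c history now [(4, 78)])
v5: WRITE c=85  (c history now [(4, 78), (5, 85)])
READ a @v1: history=[] -> no version <= 1 -> NONE
v6: WRITE a=72  (a history now [(6, 72)])
READ c @v2: history=[(4, 78), (5, 85)] -> no version <= 2 -> NONE
READ a @v6: history=[(6, 72)] -> pick v6 -> 72
READ a @v6: history=[(6, 72)] -> pick v6 -> 72
v7: WRITE b=58  (b history now [(7, 58)])
READ d @v2: history=[(1, 33), (2, 73), (3, 0)] -> pick v2 -> 73
v8: WRITE c=74  (c history now [(4, 78), (5, 85), (8, 74)])
v9: WRITE a=62  (a history now [(6, 72), (9, 62)])
v10: WRITE a=56  (a history now [(6, 72), (9, 62), (10, 56)])
v11: WRITE a=62  (a history now [(6, 72), (9, 62), (10, 56), (11, 62)])
v12: WRITE b=23  (b history now [(7, 58), (12, 23)])
v13: WRITE a=6  (a history now [(6, 72), (9, 62), (10, 56), (11, 62), (13, 6)])
v14: WRITE d=44  (d history now [(1, 33), (2, 73), (3, 0), (14, 44)])
v15: WRITE b=82  (b history now [(7, 58), (12, 23), (15, 82)])
READ c @v9: history=[(4, 78), (5, 85), (8, 74)] -> pick v8 -> 74
READ a @v11: history=[(6, 72), (9, 62), (10, 56), (11, 62), (13, 6)] -> pick v11 -> 62
READ b @v10: history=[(7, 58), (12, 23), (15, 82)] -> pick v7 -> 58
v16: WRITE b=6  (b history now [(7, 58), (12, 23), (15, 82), (16, 6)])
v17: WRITE a=69  (a history now [(6, 72), (9, 62), (10, 56), (11, 62), (13, 6), (17, 69)])
READ a @v1: history=[(6, 72), (9, 62), (10, 56), (11, 62), (13, 6), (17, 69)] -> no version <= 1 -> NONE
READ d @v12: history=[(1, 33), (2, 73), (3, 0), (14, 44)] -> pick v3 -> 0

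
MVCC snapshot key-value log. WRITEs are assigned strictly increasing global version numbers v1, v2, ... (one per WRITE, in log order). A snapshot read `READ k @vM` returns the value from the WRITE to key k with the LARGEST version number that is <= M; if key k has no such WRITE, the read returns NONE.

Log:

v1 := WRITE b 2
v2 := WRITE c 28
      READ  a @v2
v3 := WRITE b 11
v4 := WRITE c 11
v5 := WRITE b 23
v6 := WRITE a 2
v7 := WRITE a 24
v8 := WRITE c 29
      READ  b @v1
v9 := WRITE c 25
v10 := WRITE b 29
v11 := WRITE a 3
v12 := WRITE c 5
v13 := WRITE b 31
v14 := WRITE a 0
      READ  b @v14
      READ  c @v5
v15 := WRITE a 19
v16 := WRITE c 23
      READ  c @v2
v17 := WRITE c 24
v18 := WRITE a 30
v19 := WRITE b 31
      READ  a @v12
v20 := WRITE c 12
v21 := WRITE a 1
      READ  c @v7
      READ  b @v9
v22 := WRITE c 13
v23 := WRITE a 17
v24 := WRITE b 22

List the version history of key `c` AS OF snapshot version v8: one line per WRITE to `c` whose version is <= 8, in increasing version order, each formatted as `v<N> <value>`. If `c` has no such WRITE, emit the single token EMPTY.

Answer: v2 28
v4 11
v8 29

Derivation:
Scan writes for key=c with version <= 8:
  v1 WRITE b 2 -> skip
  v2 WRITE c 28 -> keep
  v3 WRITE b 11 -> skip
  v4 WRITE c 11 -> keep
  v5 WRITE b 23 -> skip
  v6 WRITE a 2 -> skip
  v7 WRITE a 24 -> skip
  v8 WRITE c 29 -> keep
  v9 WRITE c 25 -> drop (> snap)
  v10 WRITE b 29 -> skip
  v11 WRITE a 3 -> skip
  v12 WRITE c 5 -> drop (> snap)
  v13 WRITE b 31 -> skip
  v14 WRITE a 0 -> skip
  v15 WRITE a 19 -> skip
  v16 WRITE c 23 -> drop (> snap)
  v17 WRITE c 24 -> drop (> snap)
  v18 WRITE a 30 -> skip
  v19 WRITE b 31 -> skip
  v20 WRITE c 12 -> drop (> snap)
  v21 WRITE a 1 -> skip
  v22 WRITE c 13 -> drop (> snap)
  v23 WRITE a 17 -> skip
  v24 WRITE b 22 -> skip
Collected: [(2, 28), (4, 11), (8, 29)]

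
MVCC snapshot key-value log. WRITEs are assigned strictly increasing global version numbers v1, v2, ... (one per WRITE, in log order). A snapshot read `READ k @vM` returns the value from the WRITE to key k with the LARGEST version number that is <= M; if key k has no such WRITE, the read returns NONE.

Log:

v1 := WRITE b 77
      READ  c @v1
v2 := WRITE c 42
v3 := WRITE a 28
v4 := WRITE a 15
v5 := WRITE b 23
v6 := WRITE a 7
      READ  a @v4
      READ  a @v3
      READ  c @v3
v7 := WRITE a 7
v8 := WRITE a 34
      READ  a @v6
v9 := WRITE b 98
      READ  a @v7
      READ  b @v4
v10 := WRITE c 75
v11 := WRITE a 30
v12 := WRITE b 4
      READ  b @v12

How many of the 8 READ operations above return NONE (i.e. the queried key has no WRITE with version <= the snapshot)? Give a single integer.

v1: WRITE b=77  (b history now [(1, 77)])
READ c @v1: history=[] -> no version <= 1 -> NONE
v2: WRITE c=42  (c history now [(2, 42)])
v3: WRITE a=28  (a history now [(3, 28)])
v4: WRITE a=15  (a history now [(3, 28), (4, 15)])
v5: WRITE b=23  (b history now [(1, 77), (5, 23)])
v6: WRITE a=7  (a history now [(3, 28), (4, 15), (6, 7)])
READ a @v4: history=[(3, 28), (4, 15), (6, 7)] -> pick v4 -> 15
READ a @v3: history=[(3, 28), (4, 15), (6, 7)] -> pick v3 -> 28
READ c @v3: history=[(2, 42)] -> pick v2 -> 42
v7: WRITE a=7  (a history now [(3, 28), (4, 15), (6, 7), (7, 7)])
v8: WRITE a=34  (a history now [(3, 28), (4, 15), (6, 7), (7, 7), (8, 34)])
READ a @v6: history=[(3, 28), (4, 15), (6, 7), (7, 7), (8, 34)] -> pick v6 -> 7
v9: WRITE b=98  (b history now [(1, 77), (5, 23), (9, 98)])
READ a @v7: history=[(3, 28), (4, 15), (6, 7), (7, 7), (8, 34)] -> pick v7 -> 7
READ b @v4: history=[(1, 77), (5, 23), (9, 98)] -> pick v1 -> 77
v10: WRITE c=75  (c history now [(2, 42), (10, 75)])
v11: WRITE a=30  (a history now [(3, 28), (4, 15), (6, 7), (7, 7), (8, 34), (11, 30)])
v12: WRITE b=4  (b history now [(1, 77), (5, 23), (9, 98), (12, 4)])
READ b @v12: history=[(1, 77), (5, 23), (9, 98), (12, 4)] -> pick v12 -> 4
Read results in order: ['NONE', '15', '28', '42', '7', '7', '77', '4']
NONE count = 1

Answer: 1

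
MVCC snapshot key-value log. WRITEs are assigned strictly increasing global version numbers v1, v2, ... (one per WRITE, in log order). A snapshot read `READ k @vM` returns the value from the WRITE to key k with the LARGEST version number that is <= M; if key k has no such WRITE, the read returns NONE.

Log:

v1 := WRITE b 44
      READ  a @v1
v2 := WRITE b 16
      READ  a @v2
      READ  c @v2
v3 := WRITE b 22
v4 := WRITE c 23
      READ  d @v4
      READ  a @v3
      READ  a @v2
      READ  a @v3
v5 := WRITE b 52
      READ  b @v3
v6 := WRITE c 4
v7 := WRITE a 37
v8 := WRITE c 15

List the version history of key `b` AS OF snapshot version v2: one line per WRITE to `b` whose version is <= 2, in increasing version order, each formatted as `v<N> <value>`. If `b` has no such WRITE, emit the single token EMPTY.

Answer: v1 44
v2 16

Derivation:
Scan writes for key=b with version <= 2:
  v1 WRITE b 44 -> keep
  v2 WRITE b 16 -> keep
  v3 WRITE b 22 -> drop (> snap)
  v4 WRITE c 23 -> skip
  v5 WRITE b 52 -> drop (> snap)
  v6 WRITE c 4 -> skip
  v7 WRITE a 37 -> skip
  v8 WRITE c 15 -> skip
Collected: [(1, 44), (2, 16)]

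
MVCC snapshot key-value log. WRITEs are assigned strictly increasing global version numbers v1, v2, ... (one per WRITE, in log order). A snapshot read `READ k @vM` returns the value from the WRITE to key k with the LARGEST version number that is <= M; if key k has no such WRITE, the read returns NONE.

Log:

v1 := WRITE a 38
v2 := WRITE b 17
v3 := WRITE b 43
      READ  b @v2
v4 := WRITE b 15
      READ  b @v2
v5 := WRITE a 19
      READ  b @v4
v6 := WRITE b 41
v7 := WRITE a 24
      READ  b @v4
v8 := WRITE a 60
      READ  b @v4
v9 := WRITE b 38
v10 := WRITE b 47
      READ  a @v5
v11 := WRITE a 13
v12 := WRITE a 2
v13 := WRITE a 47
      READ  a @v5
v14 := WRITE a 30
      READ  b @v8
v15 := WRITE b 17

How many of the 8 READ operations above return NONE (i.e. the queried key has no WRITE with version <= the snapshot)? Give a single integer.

v1: WRITE a=38  (a history now [(1, 38)])
v2: WRITE b=17  (b history now [(2, 17)])
v3: WRITE b=43  (b history now [(2, 17), (3, 43)])
READ b @v2: history=[(2, 17), (3, 43)] -> pick v2 -> 17
v4: WRITE b=15  (b history now [(2, 17), (3, 43), (4, 15)])
READ b @v2: history=[(2, 17), (3, 43), (4, 15)] -> pick v2 -> 17
v5: WRITE a=19  (a history now [(1, 38), (5, 19)])
READ b @v4: history=[(2, 17), (3, 43), (4, 15)] -> pick v4 -> 15
v6: WRITE b=41  (b history now [(2, 17), (3, 43), (4, 15), (6, 41)])
v7: WRITE a=24  (a history now [(1, 38), (5, 19), (7, 24)])
READ b @v4: history=[(2, 17), (3, 43), (4, 15), (6, 41)] -> pick v4 -> 15
v8: WRITE a=60  (a history now [(1, 38), (5, 19), (7, 24), (8, 60)])
READ b @v4: history=[(2, 17), (3, 43), (4, 15), (6, 41)] -> pick v4 -> 15
v9: WRITE b=38  (b history now [(2, 17), (3, 43), (4, 15), (6, 41), (9, 38)])
v10: WRITE b=47  (b history now [(2, 17), (3, 43), (4, 15), (6, 41), (9, 38), (10, 47)])
READ a @v5: history=[(1, 38), (5, 19), (7, 24), (8, 60)] -> pick v5 -> 19
v11: WRITE a=13  (a history now [(1, 38), (5, 19), (7, 24), (8, 60), (11, 13)])
v12: WRITE a=2  (a history now [(1, 38), (5, 19), (7, 24), (8, 60), (11, 13), (12, 2)])
v13: WRITE a=47  (a history now [(1, 38), (5, 19), (7, 24), (8, 60), (11, 13), (12, 2), (13, 47)])
READ a @v5: history=[(1, 38), (5, 19), (7, 24), (8, 60), (11, 13), (12, 2), (13, 47)] -> pick v5 -> 19
v14: WRITE a=30  (a history now [(1, 38), (5, 19), (7, 24), (8, 60), (11, 13), (12, 2), (13, 47), (14, 30)])
READ b @v8: history=[(2, 17), (3, 43), (4, 15), (6, 41), (9, 38), (10, 47)] -> pick v6 -> 41
v15: WRITE b=17  (b history now [(2, 17), (3, 43), (4, 15), (6, 41), (9, 38), (10, 47), (15, 17)])
Read results in order: ['17', '17', '15', '15', '15', '19', '19', '41']
NONE count = 0

Answer: 0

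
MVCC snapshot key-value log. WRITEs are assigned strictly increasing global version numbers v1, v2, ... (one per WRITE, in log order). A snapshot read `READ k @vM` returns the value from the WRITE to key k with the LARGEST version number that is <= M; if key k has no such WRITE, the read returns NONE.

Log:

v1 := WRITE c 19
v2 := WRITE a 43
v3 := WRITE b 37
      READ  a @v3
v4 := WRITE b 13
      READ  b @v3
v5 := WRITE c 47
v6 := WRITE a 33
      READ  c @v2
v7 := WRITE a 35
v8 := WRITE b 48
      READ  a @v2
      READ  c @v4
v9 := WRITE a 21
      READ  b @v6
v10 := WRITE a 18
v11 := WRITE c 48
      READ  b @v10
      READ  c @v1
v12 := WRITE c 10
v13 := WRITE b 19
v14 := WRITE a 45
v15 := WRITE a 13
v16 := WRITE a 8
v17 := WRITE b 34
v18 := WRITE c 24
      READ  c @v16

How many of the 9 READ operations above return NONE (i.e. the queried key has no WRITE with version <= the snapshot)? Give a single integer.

Answer: 0

Derivation:
v1: WRITE c=19  (c history now [(1, 19)])
v2: WRITE a=43  (a history now [(2, 43)])
v3: WRITE b=37  (b history now [(3, 37)])
READ a @v3: history=[(2, 43)] -> pick v2 -> 43
v4: WRITE b=13  (b history now [(3, 37), (4, 13)])
READ b @v3: history=[(3, 37), (4, 13)] -> pick v3 -> 37
v5: WRITE c=47  (c history now [(1, 19), (5, 47)])
v6: WRITE a=33  (a history now [(2, 43), (6, 33)])
READ c @v2: history=[(1, 19), (5, 47)] -> pick v1 -> 19
v7: WRITE a=35  (a history now [(2, 43), (6, 33), (7, 35)])
v8: WRITE b=48  (b history now [(3, 37), (4, 13), (8, 48)])
READ a @v2: history=[(2, 43), (6, 33), (7, 35)] -> pick v2 -> 43
READ c @v4: history=[(1, 19), (5, 47)] -> pick v1 -> 19
v9: WRITE a=21  (a history now [(2, 43), (6, 33), (7, 35), (9, 21)])
READ b @v6: history=[(3, 37), (4, 13), (8, 48)] -> pick v4 -> 13
v10: WRITE a=18  (a history now [(2, 43), (6, 33), (7, 35), (9, 21), (10, 18)])
v11: WRITE c=48  (c history now [(1, 19), (5, 47), (11, 48)])
READ b @v10: history=[(3, 37), (4, 13), (8, 48)] -> pick v8 -> 48
READ c @v1: history=[(1, 19), (5, 47), (11, 48)] -> pick v1 -> 19
v12: WRITE c=10  (c history now [(1, 19), (5, 47), (11, 48), (12, 10)])
v13: WRITE b=19  (b history now [(3, 37), (4, 13), (8, 48), (13, 19)])
v14: WRITE a=45  (a history now [(2, 43), (6, 33), (7, 35), (9, 21), (10, 18), (14, 45)])
v15: WRITE a=13  (a history now [(2, 43), (6, 33), (7, 35), (9, 21), (10, 18), (14, 45), (15, 13)])
v16: WRITE a=8  (a history now [(2, 43), (6, 33), (7, 35), (9, 21), (10, 18), (14, 45), (15, 13), (16, 8)])
v17: WRITE b=34  (b history now [(3, 37), (4, 13), (8, 48), (13, 19), (17, 34)])
v18: WRITE c=24  (c history now [(1, 19), (5, 47), (11, 48), (12, 10), (18, 24)])
READ c @v16: history=[(1, 19), (5, 47), (11, 48), (12, 10), (18, 24)] -> pick v12 -> 10
Read results in order: ['43', '37', '19', '43', '19', '13', '48', '19', '10']
NONE count = 0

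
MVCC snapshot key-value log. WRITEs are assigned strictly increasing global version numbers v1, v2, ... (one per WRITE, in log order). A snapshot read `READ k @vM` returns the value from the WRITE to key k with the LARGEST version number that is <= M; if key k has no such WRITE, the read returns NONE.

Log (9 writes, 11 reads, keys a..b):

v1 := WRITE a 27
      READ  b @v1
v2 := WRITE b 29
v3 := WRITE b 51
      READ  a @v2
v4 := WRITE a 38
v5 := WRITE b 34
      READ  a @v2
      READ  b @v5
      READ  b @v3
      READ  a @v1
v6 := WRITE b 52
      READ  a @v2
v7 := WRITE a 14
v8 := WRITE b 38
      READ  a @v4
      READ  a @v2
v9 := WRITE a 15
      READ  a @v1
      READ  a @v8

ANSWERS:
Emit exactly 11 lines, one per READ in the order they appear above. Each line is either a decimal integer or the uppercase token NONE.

Answer: NONE
27
27
34
51
27
27
38
27
27
14

Derivation:
v1: WRITE a=27  (a history now [(1, 27)])
READ b @v1: history=[] -> no version <= 1 -> NONE
v2: WRITE b=29  (b history now [(2, 29)])
v3: WRITE b=51  (b history now [(2, 29), (3, 51)])
READ a @v2: history=[(1, 27)] -> pick v1 -> 27
v4: WRITE a=38  (a history now [(1, 27), (4, 38)])
v5: WRITE b=34  (b history now [(2, 29), (3, 51), (5, 34)])
READ a @v2: history=[(1, 27), (4, 38)] -> pick v1 -> 27
READ b @v5: history=[(2, 29), (3, 51), (5, 34)] -> pick v5 -> 34
READ b @v3: history=[(2, 29), (3, 51), (5, 34)] -> pick v3 -> 51
READ a @v1: history=[(1, 27), (4, 38)] -> pick v1 -> 27
v6: WRITE b=52  (b history now [(2, 29), (3, 51), (5, 34), (6, 52)])
READ a @v2: history=[(1, 27), (4, 38)] -> pick v1 -> 27
v7: WRITE a=14  (a history now [(1, 27), (4, 38), (7, 14)])
v8: WRITE b=38  (b history now [(2, 29), (3, 51), (5, 34), (6, 52), (8, 38)])
READ a @v4: history=[(1, 27), (4, 38), (7, 14)] -> pick v4 -> 38
READ a @v2: history=[(1, 27), (4, 38), (7, 14)] -> pick v1 -> 27
v9: WRITE a=15  (a history now [(1, 27), (4, 38), (7, 14), (9, 15)])
READ a @v1: history=[(1, 27), (4, 38), (7, 14), (9, 15)] -> pick v1 -> 27
READ a @v8: history=[(1, 27), (4, 38), (7, 14), (9, 15)] -> pick v7 -> 14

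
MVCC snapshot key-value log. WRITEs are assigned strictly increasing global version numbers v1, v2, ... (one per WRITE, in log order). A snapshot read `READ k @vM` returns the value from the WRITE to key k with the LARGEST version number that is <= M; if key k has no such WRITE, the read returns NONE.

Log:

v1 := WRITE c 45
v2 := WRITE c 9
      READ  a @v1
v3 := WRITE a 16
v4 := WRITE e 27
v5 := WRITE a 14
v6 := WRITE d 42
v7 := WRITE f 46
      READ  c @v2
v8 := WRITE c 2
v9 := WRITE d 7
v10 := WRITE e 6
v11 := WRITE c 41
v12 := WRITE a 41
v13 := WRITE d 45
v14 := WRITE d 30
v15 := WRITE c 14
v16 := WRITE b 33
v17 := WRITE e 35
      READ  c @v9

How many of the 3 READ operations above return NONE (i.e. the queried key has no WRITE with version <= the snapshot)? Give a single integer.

v1: WRITE c=45  (c history now [(1, 45)])
v2: WRITE c=9  (c history now [(1, 45), (2, 9)])
READ a @v1: history=[] -> no version <= 1 -> NONE
v3: WRITE a=16  (a history now [(3, 16)])
v4: WRITE e=27  (e history now [(4, 27)])
v5: WRITE a=14  (a history now [(3, 16), (5, 14)])
v6: WRITE d=42  (d history now [(6, 42)])
v7: WRITE f=46  (f history now [(7, 46)])
READ c @v2: history=[(1, 45), (2, 9)] -> pick v2 -> 9
v8: WRITE c=2  (c history now [(1, 45), (2, 9), (8, 2)])
v9: WRITE d=7  (d history now [(6, 42), (9, 7)])
v10: WRITE e=6  (e history now [(4, 27), (10, 6)])
v11: WRITE c=41  (c history now [(1, 45), (2, 9), (8, 2), (11, 41)])
v12: WRITE a=41  (a history now [(3, 16), (5, 14), (12, 41)])
v13: WRITE d=45  (d history now [(6, 42), (9, 7), (13, 45)])
v14: WRITE d=30  (d history now [(6, 42), (9, 7), (13, 45), (14, 30)])
v15: WRITE c=14  (c history now [(1, 45), (2, 9), (8, 2), (11, 41), (15, 14)])
v16: WRITE b=33  (b history now [(16, 33)])
v17: WRITE e=35  (e history now [(4, 27), (10, 6), (17, 35)])
READ c @v9: history=[(1, 45), (2, 9), (8, 2), (11, 41), (15, 14)] -> pick v8 -> 2
Read results in order: ['NONE', '9', '2']
NONE count = 1

Answer: 1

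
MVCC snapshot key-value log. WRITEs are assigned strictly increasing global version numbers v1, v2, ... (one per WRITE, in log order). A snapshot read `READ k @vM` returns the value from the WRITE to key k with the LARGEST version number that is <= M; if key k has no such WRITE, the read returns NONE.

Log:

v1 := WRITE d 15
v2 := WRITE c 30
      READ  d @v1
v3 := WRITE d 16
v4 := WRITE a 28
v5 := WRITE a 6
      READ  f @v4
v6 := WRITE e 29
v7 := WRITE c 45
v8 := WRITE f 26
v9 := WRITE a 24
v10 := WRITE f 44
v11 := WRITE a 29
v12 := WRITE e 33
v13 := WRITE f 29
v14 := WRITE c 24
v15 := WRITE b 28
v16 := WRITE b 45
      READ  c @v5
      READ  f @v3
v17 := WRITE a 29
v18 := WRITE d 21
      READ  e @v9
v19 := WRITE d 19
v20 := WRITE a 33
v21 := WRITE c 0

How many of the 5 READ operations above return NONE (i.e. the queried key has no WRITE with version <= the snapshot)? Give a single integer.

v1: WRITE d=15  (d history now [(1, 15)])
v2: WRITE c=30  (c history now [(2, 30)])
READ d @v1: history=[(1, 15)] -> pick v1 -> 15
v3: WRITE d=16  (d history now [(1, 15), (3, 16)])
v4: WRITE a=28  (a history now [(4, 28)])
v5: WRITE a=6  (a history now [(4, 28), (5, 6)])
READ f @v4: history=[] -> no version <= 4 -> NONE
v6: WRITE e=29  (e history now [(6, 29)])
v7: WRITE c=45  (c history now [(2, 30), (7, 45)])
v8: WRITE f=26  (f history now [(8, 26)])
v9: WRITE a=24  (a history now [(4, 28), (5, 6), (9, 24)])
v10: WRITE f=44  (f history now [(8, 26), (10, 44)])
v11: WRITE a=29  (a history now [(4, 28), (5, 6), (9, 24), (11, 29)])
v12: WRITE e=33  (e history now [(6, 29), (12, 33)])
v13: WRITE f=29  (f history now [(8, 26), (10, 44), (13, 29)])
v14: WRITE c=24  (c history now [(2, 30), (7, 45), (14, 24)])
v15: WRITE b=28  (b history now [(15, 28)])
v16: WRITE b=45  (b history now [(15, 28), (16, 45)])
READ c @v5: history=[(2, 30), (7, 45), (14, 24)] -> pick v2 -> 30
READ f @v3: history=[(8, 26), (10, 44), (13, 29)] -> no version <= 3 -> NONE
v17: WRITE a=29  (a history now [(4, 28), (5, 6), (9, 24), (11, 29), (17, 29)])
v18: WRITE d=21  (d history now [(1, 15), (3, 16), (18, 21)])
READ e @v9: history=[(6, 29), (12, 33)] -> pick v6 -> 29
v19: WRITE d=19  (d history now [(1, 15), (3, 16), (18, 21), (19, 19)])
v20: WRITE a=33  (a history now [(4, 28), (5, 6), (9, 24), (11, 29), (17, 29), (20, 33)])
v21: WRITE c=0  (c history now [(2, 30), (7, 45), (14, 24), (21, 0)])
Read results in order: ['15', 'NONE', '30', 'NONE', '29']
NONE count = 2

Answer: 2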